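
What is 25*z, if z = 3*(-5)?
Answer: -375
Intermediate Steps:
z = -15
25*z = 25*(-15) = -375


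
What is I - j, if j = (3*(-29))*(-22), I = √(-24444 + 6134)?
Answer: -1914 + I*√18310 ≈ -1914.0 + 135.31*I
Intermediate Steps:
I = I*√18310 (I = √(-18310) = I*√18310 ≈ 135.31*I)
j = 1914 (j = -87*(-22) = 1914)
I - j = I*√18310 - 1*1914 = I*√18310 - 1914 = -1914 + I*√18310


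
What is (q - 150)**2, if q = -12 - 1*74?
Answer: 55696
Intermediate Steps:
q = -86 (q = -12 - 74 = -86)
(q - 150)**2 = (-86 - 150)**2 = (-236)**2 = 55696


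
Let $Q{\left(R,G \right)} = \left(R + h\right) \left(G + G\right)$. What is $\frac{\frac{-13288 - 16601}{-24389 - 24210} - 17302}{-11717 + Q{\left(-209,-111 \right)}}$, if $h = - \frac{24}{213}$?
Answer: $- \frac{59698930639}{119754108073} \approx -0.49851$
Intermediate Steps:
$h = - \frac{8}{71}$ ($h = \left(-24\right) \frac{1}{213} = - \frac{8}{71} \approx -0.11268$)
$Q{\left(R,G \right)} = 2 G \left(- \frac{8}{71} + R\right)$ ($Q{\left(R,G \right)} = \left(R - \frac{8}{71}\right) \left(G + G\right) = \left(- \frac{8}{71} + R\right) 2 G = 2 G \left(- \frac{8}{71} + R\right)$)
$\frac{\frac{-13288 - 16601}{-24389 - 24210} - 17302}{-11717 + Q{\left(-209,-111 \right)}} = \frac{\frac{-13288 - 16601}{-24389 - 24210} - 17302}{-11717 + \frac{2}{71} \left(-111\right) \left(-8 + 71 \left(-209\right)\right)} = \frac{- \frac{29889}{-48599} - 17302}{-11717 + \frac{2}{71} \left(-111\right) \left(-8 - 14839\right)} = \frac{\left(-29889\right) \left(- \frac{1}{48599}\right) - 17302}{-11717 + \frac{2}{71} \left(-111\right) \left(-14847\right)} = \frac{\frac{29889}{48599} - 17302}{-11717 + \frac{3296034}{71}} = - \frac{840830009}{48599 \cdot \frac{2464127}{71}} = \left(- \frac{840830009}{48599}\right) \frac{71}{2464127} = - \frac{59698930639}{119754108073}$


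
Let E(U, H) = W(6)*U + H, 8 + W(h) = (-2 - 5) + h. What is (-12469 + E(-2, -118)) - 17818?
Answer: -30387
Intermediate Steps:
W(h) = -15 + h (W(h) = -8 + ((-2 - 5) + h) = -8 + (-7 + h) = -15 + h)
E(U, H) = H - 9*U (E(U, H) = (-15 + 6)*U + H = -9*U + H = H - 9*U)
(-12469 + E(-2, -118)) - 17818 = (-12469 + (-118 - 9*(-2))) - 17818 = (-12469 + (-118 + 18)) - 17818 = (-12469 - 100) - 17818 = -12569 - 17818 = -30387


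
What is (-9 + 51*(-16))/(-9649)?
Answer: 825/9649 ≈ 0.085501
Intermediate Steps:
(-9 + 51*(-16))/(-9649) = (-9 - 816)*(-1/9649) = -825*(-1/9649) = 825/9649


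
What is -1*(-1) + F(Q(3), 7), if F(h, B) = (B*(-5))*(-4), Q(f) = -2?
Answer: 141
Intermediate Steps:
F(h, B) = 20*B (F(h, B) = -5*B*(-4) = 20*B)
-1*(-1) + F(Q(3), 7) = -1*(-1) + 20*7 = 1 + 140 = 141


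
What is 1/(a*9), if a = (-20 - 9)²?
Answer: 1/7569 ≈ 0.00013212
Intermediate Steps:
a = 841 (a = (-29)² = 841)
1/(a*9) = 1/(841*9) = 1/7569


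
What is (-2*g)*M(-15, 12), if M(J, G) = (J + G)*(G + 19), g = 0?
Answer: 0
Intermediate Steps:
M(J, G) = (19 + G)*(G + J) (M(J, G) = (G + J)*(19 + G) = (19 + G)*(G + J))
(-2*g)*M(-15, 12) = (-2*0)*(12**2 + 19*12 + 19*(-15) + 12*(-15)) = 0*(144 + 228 - 285 - 180) = 0*(-93) = 0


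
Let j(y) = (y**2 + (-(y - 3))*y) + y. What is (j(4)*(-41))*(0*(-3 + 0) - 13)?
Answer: 8528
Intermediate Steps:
j(y) = y + y**2 + y*(3 - y) (j(y) = (y**2 + (-(-3 + y))*y) + y = (y**2 + (3 - y)*y) + y = (y**2 + y*(3 - y)) + y = y + y**2 + y*(3 - y))
(j(4)*(-41))*(0*(-3 + 0) - 13) = ((4*4)*(-41))*(0*(-3 + 0) - 13) = (16*(-41))*(0*(-3) - 13) = -656*(0 - 13) = -656*(-13) = 8528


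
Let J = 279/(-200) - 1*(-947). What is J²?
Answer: 35766752641/40000 ≈ 8.9417e+5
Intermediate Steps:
J = 189121/200 (J = 279*(-1/200) + 947 = -279/200 + 947 = 189121/200 ≈ 945.61)
J² = (189121/200)² = 35766752641/40000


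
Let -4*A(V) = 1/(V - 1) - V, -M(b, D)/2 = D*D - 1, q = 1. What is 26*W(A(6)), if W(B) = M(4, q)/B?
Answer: 0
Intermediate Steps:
M(b, D) = 2 - 2*D**2 (M(b, D) = -2*(D*D - 1) = -2*(D**2 - 1) = -2*(-1 + D**2) = 2 - 2*D**2)
A(V) = -1/(4*(-1 + V)) + V/4 (A(V) = -(1/(V - 1) - V)/4 = -(1/(-1 + V) - V)/4 = -1/(4*(-1 + V)) + V/4)
W(B) = 0 (W(B) = (2 - 2*1**2)/B = (2 - 2*1)/B = (2 - 2)/B = 0/B = 0)
26*W(A(6)) = 26*0 = 0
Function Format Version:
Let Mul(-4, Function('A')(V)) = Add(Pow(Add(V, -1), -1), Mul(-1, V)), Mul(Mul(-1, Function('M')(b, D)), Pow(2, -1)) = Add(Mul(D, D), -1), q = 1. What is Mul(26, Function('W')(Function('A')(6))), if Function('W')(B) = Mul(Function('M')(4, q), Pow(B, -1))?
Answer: 0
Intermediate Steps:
Function('M')(b, D) = Add(2, Mul(-2, Pow(D, 2))) (Function('M')(b, D) = Mul(-2, Add(Mul(D, D), -1)) = Mul(-2, Add(Pow(D, 2), -1)) = Mul(-2, Add(-1, Pow(D, 2))) = Add(2, Mul(-2, Pow(D, 2))))
Function('A')(V) = Add(Mul(Rational(-1, 4), Pow(Add(-1, V), -1)), Mul(Rational(1, 4), V)) (Function('A')(V) = Mul(Rational(-1, 4), Add(Pow(Add(V, -1), -1), Mul(-1, V))) = Mul(Rational(-1, 4), Add(Pow(Add(-1, V), -1), Mul(-1, V))) = Add(Mul(Rational(-1, 4), Pow(Add(-1, V), -1)), Mul(Rational(1, 4), V)))
Function('W')(B) = 0 (Function('W')(B) = Mul(Add(2, Mul(-2, Pow(1, 2))), Pow(B, -1)) = Mul(Add(2, Mul(-2, 1)), Pow(B, -1)) = Mul(Add(2, -2), Pow(B, -1)) = Mul(0, Pow(B, -1)) = 0)
Mul(26, Function('W')(Function('A')(6))) = Mul(26, 0) = 0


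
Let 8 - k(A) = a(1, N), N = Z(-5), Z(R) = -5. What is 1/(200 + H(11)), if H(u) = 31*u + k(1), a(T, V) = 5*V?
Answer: 1/574 ≈ 0.0017422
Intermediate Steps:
N = -5
k(A) = 33 (k(A) = 8 - 5*(-5) = 8 - 1*(-25) = 8 + 25 = 33)
H(u) = 33 + 31*u (H(u) = 31*u + 33 = 33 + 31*u)
1/(200 + H(11)) = 1/(200 + (33 + 31*11)) = 1/(200 + (33 + 341)) = 1/(200 + 374) = 1/574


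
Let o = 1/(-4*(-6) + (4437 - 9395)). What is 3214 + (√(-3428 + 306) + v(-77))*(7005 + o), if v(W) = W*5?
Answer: -13290769689/4934 + 34562669*I*√3122/4934 ≈ -2.6937e+6 + 3.914e+5*I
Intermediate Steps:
v(W) = 5*W
o = -1/4934 (o = 1/(24 - 4958) = 1/(-4934) = -1/4934 ≈ -0.00020268)
3214 + (√(-3428 + 306) + v(-77))*(7005 + o) = 3214 + (√(-3428 + 306) + 5*(-77))*(7005 - 1/4934) = 3214 + (√(-3122) - 385)*(34562669/4934) = 3214 + (I*√3122 - 385)*(34562669/4934) = 3214 + (-385 + I*√3122)*(34562669/4934) = 3214 + (-13306627565/4934 + 34562669*I*√3122/4934) = -13290769689/4934 + 34562669*I*√3122/4934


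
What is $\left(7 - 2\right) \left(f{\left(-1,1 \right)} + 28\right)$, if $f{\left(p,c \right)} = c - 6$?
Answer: $115$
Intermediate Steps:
$f{\left(p,c \right)} = -6 + c$
$\left(7 - 2\right) \left(f{\left(-1,1 \right)} + 28\right) = \left(7 - 2\right) \left(\left(-6 + 1\right) + 28\right) = 5 \left(-5 + 28\right) = 5 \cdot 23 = 115$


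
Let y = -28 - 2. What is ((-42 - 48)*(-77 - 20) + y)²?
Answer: 75690000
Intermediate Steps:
y = -30
((-42 - 48)*(-77 - 20) + y)² = ((-42 - 48)*(-77 - 20) - 30)² = (-90*(-97) - 30)² = (8730 - 30)² = 8700² = 75690000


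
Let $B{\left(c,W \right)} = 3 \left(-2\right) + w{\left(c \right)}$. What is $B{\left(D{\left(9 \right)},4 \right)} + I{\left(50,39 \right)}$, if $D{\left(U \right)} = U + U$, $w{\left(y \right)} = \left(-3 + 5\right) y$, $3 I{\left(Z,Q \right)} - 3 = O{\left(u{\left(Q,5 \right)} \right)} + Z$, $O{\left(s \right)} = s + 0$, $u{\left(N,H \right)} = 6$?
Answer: $\frac{149}{3} \approx 49.667$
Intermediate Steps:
$O{\left(s \right)} = s$
$I{\left(Z,Q \right)} = 3 + \frac{Z}{3}$ ($I{\left(Z,Q \right)} = 1 + \frac{6 + Z}{3} = 1 + \left(2 + \frac{Z}{3}\right) = 3 + \frac{Z}{3}$)
$w{\left(y \right)} = 2 y$
$D{\left(U \right)} = 2 U$
$B{\left(c,W \right)} = -6 + 2 c$ ($B{\left(c,W \right)} = 3 \left(-2\right) + 2 c = -6 + 2 c$)
$B{\left(D{\left(9 \right)},4 \right)} + I{\left(50,39 \right)} = \left(-6 + 2 \cdot 2 \cdot 9\right) + \left(3 + \frac{1}{3} \cdot 50\right) = \left(-6 + 2 \cdot 18\right) + \left(3 + \frac{50}{3}\right) = \left(-6 + 36\right) + \frac{59}{3} = 30 + \frac{59}{3} = \frac{149}{3}$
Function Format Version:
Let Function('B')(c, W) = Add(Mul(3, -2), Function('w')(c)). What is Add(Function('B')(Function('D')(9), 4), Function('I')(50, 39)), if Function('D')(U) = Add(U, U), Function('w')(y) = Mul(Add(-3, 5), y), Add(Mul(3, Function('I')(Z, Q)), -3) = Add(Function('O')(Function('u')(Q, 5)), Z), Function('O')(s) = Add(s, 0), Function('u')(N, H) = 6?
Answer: Rational(149, 3) ≈ 49.667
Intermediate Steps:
Function('O')(s) = s
Function('I')(Z, Q) = Add(3, Mul(Rational(1, 3), Z)) (Function('I')(Z, Q) = Add(1, Mul(Rational(1, 3), Add(6, Z))) = Add(1, Add(2, Mul(Rational(1, 3), Z))) = Add(3, Mul(Rational(1, 3), Z)))
Function('w')(y) = Mul(2, y)
Function('D')(U) = Mul(2, U)
Function('B')(c, W) = Add(-6, Mul(2, c)) (Function('B')(c, W) = Add(Mul(3, -2), Mul(2, c)) = Add(-6, Mul(2, c)))
Add(Function('B')(Function('D')(9), 4), Function('I')(50, 39)) = Add(Add(-6, Mul(2, Mul(2, 9))), Add(3, Mul(Rational(1, 3), 50))) = Add(Add(-6, Mul(2, 18)), Add(3, Rational(50, 3))) = Add(Add(-6, 36), Rational(59, 3)) = Add(30, Rational(59, 3)) = Rational(149, 3)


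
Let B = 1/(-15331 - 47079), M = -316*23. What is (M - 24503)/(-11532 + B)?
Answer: 1982828110/719712121 ≈ 2.7550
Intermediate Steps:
M = -7268
B = -1/62410 (B = 1/(-62410) = -1/62410 ≈ -1.6023e-5)
(M - 24503)/(-11532 + B) = (-7268 - 24503)/(-11532 - 1/62410) = -31771/(-719712121/62410) = -31771*(-62410/719712121) = 1982828110/719712121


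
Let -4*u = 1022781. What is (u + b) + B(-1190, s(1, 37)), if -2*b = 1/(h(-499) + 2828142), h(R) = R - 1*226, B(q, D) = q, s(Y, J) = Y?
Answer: -2905286891599/11309668 ≈ -2.5689e+5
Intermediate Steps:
u = -1022781/4 (u = -¼*1022781 = -1022781/4 ≈ -2.5570e+5)
h(R) = -226 + R (h(R) = R - 226 = -226 + R)
b = -1/5654834 (b = -1/(2*((-226 - 499) + 2828142)) = -1/(2*(-725 + 2828142)) = -½/2827417 = -½*1/2827417 = -1/5654834 ≈ -1.7684e-7)
(u + b) + B(-1190, s(1, 37)) = (-1022781/4 - 1/5654834) - 1190 = -2891828386679/11309668 - 1190 = -2905286891599/11309668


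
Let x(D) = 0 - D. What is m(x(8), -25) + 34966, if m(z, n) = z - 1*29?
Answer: 34929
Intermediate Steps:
x(D) = -D
m(z, n) = -29 + z (m(z, n) = z - 29 = -29 + z)
m(x(8), -25) + 34966 = (-29 - 1*8) + 34966 = (-29 - 8) + 34966 = -37 + 34966 = 34929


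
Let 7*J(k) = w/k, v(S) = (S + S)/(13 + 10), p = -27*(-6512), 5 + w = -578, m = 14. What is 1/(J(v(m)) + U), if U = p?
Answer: 196/34448095 ≈ 5.6897e-6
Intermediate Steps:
w = -583 (w = -5 - 578 = -583)
p = 175824
v(S) = 2*S/23 (v(S) = (2*S)/23 = (2*S)*(1/23) = 2*S/23)
J(k) = -583/(7*k) (J(k) = (-583/k)/7 = -583/(7*k))
U = 175824
1/(J(v(m)) + U) = 1/(-583/(7*((2/23)*14)) + 175824) = 1/(-583/(7*28/23) + 175824) = 1/(-583/7*23/28 + 175824) = 1/(-13409/196 + 175824) = 1/(34448095/196) = 196/34448095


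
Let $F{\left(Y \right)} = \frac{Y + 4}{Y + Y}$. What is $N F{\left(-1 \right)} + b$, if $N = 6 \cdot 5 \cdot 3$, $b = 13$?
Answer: $-122$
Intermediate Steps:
$F{\left(Y \right)} = \frac{4 + Y}{2 Y}$
$N = 90$ ($N = 30 \cdot 3 = 90$)
$N F{\left(-1 \right)} + b = 90 \frac{4 - 1}{2 \left(-1\right)} + 13 = 90 \cdot \frac{1}{2} \left(-1\right) 3 + 13 = 90 \left(- \frac{3}{2}\right) + 13 = -135 + 13 = -122$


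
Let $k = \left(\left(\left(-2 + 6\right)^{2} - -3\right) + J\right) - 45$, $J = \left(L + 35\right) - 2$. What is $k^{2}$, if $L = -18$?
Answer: $121$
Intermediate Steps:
$J = 15$ ($J = \left(-18 + 35\right) - 2 = 17 + \left(-3 + 1\right) = 17 - 2 = 15$)
$k = -11$ ($k = \left(\left(\left(-2 + 6\right)^{2} - -3\right) + 15\right) - 45 = \left(\left(4^{2} + 3\right) + 15\right) - 45 = \left(\left(16 + 3\right) + 15\right) - 45 = \left(19 + 15\right) - 45 = 34 - 45 = -11$)
$k^{2} = \left(-11\right)^{2} = 121$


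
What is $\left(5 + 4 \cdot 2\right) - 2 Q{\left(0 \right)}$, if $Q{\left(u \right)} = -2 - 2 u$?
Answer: $17$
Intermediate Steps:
$\left(5 + 4 \cdot 2\right) - 2 Q{\left(0 \right)} = \left(5 + 4 \cdot 2\right) - 2 \left(-2 - 0\right) = \left(5 + 8\right) - 2 \left(-2 + 0\right) = 13 - -4 = 13 + 4 = 17$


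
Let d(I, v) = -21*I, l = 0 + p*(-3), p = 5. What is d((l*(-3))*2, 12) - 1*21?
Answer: -1911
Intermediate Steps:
l = -15 (l = 0 + 5*(-3) = 0 - 15 = -15)
d((l*(-3))*2, 12) - 1*21 = -21*(-15*(-3))*2 - 1*21 = -945*2 - 21 = -21*90 - 21 = -1890 - 21 = -1911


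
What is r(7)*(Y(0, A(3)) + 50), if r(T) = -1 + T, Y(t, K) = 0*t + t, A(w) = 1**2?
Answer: 300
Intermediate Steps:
A(w) = 1
Y(t, K) = t (Y(t, K) = 0 + t = t)
r(7)*(Y(0, A(3)) + 50) = (-1 + 7)*(0 + 50) = 6*50 = 300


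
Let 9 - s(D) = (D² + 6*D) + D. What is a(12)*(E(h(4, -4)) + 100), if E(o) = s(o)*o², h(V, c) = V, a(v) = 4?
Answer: -1840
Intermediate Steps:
s(D) = 9 - D² - 7*D (s(D) = 9 - ((D² + 6*D) + D) = 9 - (D² + 7*D) = 9 + (-D² - 7*D) = 9 - D² - 7*D)
E(o) = o²*(9 - o² - 7*o) (E(o) = (9 - o² - 7*o)*o² = o²*(9 - o² - 7*o))
a(12)*(E(h(4, -4)) + 100) = 4*(4²*(9 - 1*4² - 7*4) + 100) = 4*(16*(9 - 1*16 - 28) + 100) = 4*(16*(9 - 16 - 28) + 100) = 4*(16*(-35) + 100) = 4*(-560 + 100) = 4*(-460) = -1840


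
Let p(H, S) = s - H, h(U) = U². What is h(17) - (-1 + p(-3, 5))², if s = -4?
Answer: 285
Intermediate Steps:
p(H, S) = -4 - H
h(17) - (-1 + p(-3, 5))² = 17² - (-1 + (-4 - 1*(-3)))² = 289 - (-1 + (-4 + 3))² = 289 - (-1 - 1)² = 289 - 1*(-2)² = 289 - 1*4 = 289 - 4 = 285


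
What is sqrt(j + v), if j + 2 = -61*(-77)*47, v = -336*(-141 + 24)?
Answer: sqrt(260069) ≈ 509.97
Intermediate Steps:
v = 39312 (v = -336*(-117) = 39312)
j = 220757 (j = -2 - 61*(-77)*47 = -2 + 4697*47 = -2 + 220759 = 220757)
sqrt(j + v) = sqrt(220757 + 39312) = sqrt(260069)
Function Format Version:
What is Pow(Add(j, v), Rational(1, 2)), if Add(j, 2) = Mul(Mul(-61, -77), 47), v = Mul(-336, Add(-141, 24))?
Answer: Pow(260069, Rational(1, 2)) ≈ 509.97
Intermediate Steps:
v = 39312 (v = Mul(-336, -117) = 39312)
j = 220757 (j = Add(-2, Mul(Mul(-61, -77), 47)) = Add(-2, Mul(4697, 47)) = Add(-2, 220759) = 220757)
Pow(Add(j, v), Rational(1, 2)) = Pow(Add(220757, 39312), Rational(1, 2)) = Pow(260069, Rational(1, 2))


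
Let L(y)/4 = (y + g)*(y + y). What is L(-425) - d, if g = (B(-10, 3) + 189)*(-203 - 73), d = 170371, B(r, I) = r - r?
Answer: 178632229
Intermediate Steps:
B(r, I) = 0
g = -52164 (g = (0 + 189)*(-203 - 73) = 189*(-276) = -52164)
L(y) = 8*y*(-52164 + y) (L(y) = 4*((y - 52164)*(y + y)) = 4*((-52164 + y)*(2*y)) = 4*(2*y*(-52164 + y)) = 8*y*(-52164 + y))
L(-425) - d = 8*(-425)*(-52164 - 425) - 1*170371 = 8*(-425)*(-52589) - 170371 = 178802600 - 170371 = 178632229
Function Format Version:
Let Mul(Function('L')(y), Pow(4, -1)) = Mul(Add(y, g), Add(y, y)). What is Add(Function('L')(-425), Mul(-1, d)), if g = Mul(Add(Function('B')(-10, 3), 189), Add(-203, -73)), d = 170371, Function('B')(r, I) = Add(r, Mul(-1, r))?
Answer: 178632229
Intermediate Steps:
Function('B')(r, I) = 0
g = -52164 (g = Mul(Add(0, 189), Add(-203, -73)) = Mul(189, -276) = -52164)
Function('L')(y) = Mul(8, y, Add(-52164, y)) (Function('L')(y) = Mul(4, Mul(Add(y, -52164), Add(y, y))) = Mul(4, Mul(Add(-52164, y), Mul(2, y))) = Mul(4, Mul(2, y, Add(-52164, y))) = Mul(8, y, Add(-52164, y)))
Add(Function('L')(-425), Mul(-1, d)) = Add(Mul(8, -425, Add(-52164, -425)), Mul(-1, 170371)) = Add(Mul(8, -425, -52589), -170371) = Add(178802600, -170371) = 178632229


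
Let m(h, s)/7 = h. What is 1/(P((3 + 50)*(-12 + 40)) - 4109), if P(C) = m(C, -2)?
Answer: 1/6279 ≈ 0.00015926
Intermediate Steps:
m(h, s) = 7*h
P(C) = 7*C
1/(P((3 + 50)*(-12 + 40)) - 4109) = 1/(7*((3 + 50)*(-12 + 40)) - 4109) = 1/(7*(53*28) - 4109) = 1/(7*1484 - 4109) = 1/(10388 - 4109) = 1/6279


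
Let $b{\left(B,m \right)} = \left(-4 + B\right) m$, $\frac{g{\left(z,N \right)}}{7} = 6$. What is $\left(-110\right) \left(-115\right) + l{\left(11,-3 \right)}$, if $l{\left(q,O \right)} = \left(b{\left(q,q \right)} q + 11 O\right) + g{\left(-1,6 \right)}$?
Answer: $13506$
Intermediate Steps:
$g{\left(z,N \right)} = 42$ ($g{\left(z,N \right)} = 7 \cdot 6 = 42$)
$b{\left(B,m \right)} = m \left(-4 + B\right)$
$l{\left(q,O \right)} = 42 + 11 O + q^{2} \left(-4 + q\right)$ ($l{\left(q,O \right)} = \left(q \left(-4 + q\right) q + 11 O\right) + 42 = \left(q^{2} \left(-4 + q\right) + 11 O\right) + 42 = \left(11 O + q^{2} \left(-4 + q\right)\right) + 42 = 42 + 11 O + q^{2} \left(-4 + q\right)$)
$\left(-110\right) \left(-115\right) + l{\left(11,-3 \right)} = \left(-110\right) \left(-115\right) + \left(42 + 11 \left(-3\right) + 11^{2} \left(-4 + 11\right)\right) = 12650 + \left(42 - 33 + 121 \cdot 7\right) = 12650 + \left(42 - 33 + 847\right) = 12650 + 856 = 13506$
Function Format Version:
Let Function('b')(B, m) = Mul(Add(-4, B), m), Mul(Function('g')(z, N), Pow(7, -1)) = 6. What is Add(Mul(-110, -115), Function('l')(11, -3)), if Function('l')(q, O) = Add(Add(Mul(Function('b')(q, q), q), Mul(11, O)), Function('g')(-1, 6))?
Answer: 13506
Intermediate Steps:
Function('g')(z, N) = 42 (Function('g')(z, N) = Mul(7, 6) = 42)
Function('b')(B, m) = Mul(m, Add(-4, B))
Function('l')(q, O) = Add(42, Mul(11, O), Mul(Pow(q, 2), Add(-4, q))) (Function('l')(q, O) = Add(Add(Mul(Mul(q, Add(-4, q)), q), Mul(11, O)), 42) = Add(Add(Mul(Pow(q, 2), Add(-4, q)), Mul(11, O)), 42) = Add(Add(Mul(11, O), Mul(Pow(q, 2), Add(-4, q))), 42) = Add(42, Mul(11, O), Mul(Pow(q, 2), Add(-4, q))))
Add(Mul(-110, -115), Function('l')(11, -3)) = Add(Mul(-110, -115), Add(42, Mul(11, -3), Mul(Pow(11, 2), Add(-4, 11)))) = Add(12650, Add(42, -33, Mul(121, 7))) = Add(12650, Add(42, -33, 847)) = Add(12650, 856) = 13506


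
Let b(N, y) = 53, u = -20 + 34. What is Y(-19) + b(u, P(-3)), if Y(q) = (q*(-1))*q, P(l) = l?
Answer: -308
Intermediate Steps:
u = 14
Y(q) = -q² (Y(q) = (-q)*q = -q²)
Y(-19) + b(u, P(-3)) = -1*(-19)² + 53 = -1*361 + 53 = -361 + 53 = -308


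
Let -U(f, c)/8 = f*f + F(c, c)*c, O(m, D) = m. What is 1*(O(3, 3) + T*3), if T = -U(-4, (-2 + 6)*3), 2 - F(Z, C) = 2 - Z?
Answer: 3843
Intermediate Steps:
F(Z, C) = Z (F(Z, C) = 2 - (2 - Z) = 2 + (-2 + Z) = Z)
U(f, c) = -8*c**2 - 8*f**2 (U(f, c) = -8*(f*f + c*c) = -8*(f**2 + c**2) = -8*(c**2 + f**2) = -8*c**2 - 8*f**2)
T = 1280 (T = -(-8*9*(-2 + 6)**2 - 8*(-4)**2) = -(-8*(4*3)**2 - 8*16) = -(-8*12**2 - 128) = -(-8*144 - 128) = -(-1152 - 128) = -1*(-1280) = 1280)
1*(O(3, 3) + T*3) = 1*(3 + 1280*3) = 1*(3 + 3840) = 1*3843 = 3843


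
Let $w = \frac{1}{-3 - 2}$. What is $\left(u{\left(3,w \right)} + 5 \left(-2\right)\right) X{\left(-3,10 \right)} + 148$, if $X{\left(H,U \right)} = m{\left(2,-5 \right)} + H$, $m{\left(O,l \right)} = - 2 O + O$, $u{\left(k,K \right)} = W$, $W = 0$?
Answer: $198$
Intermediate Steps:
$w = - \frac{1}{5}$ ($w = \frac{1}{-5} = - \frac{1}{5} \approx -0.2$)
$u{\left(k,K \right)} = 0$
$m{\left(O,l \right)} = - O$
$X{\left(H,U \right)} = -2 + H$ ($X{\left(H,U \right)} = \left(-1\right) 2 + H = -2 + H$)
$\left(u{\left(3,w \right)} + 5 \left(-2\right)\right) X{\left(-3,10 \right)} + 148 = \left(0 + 5 \left(-2\right)\right) \left(-2 - 3\right) + 148 = \left(0 - 10\right) \left(-5\right) + 148 = \left(-10\right) \left(-5\right) + 148 = 50 + 148 = 198$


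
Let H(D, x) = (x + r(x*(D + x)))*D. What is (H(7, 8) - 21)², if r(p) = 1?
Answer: 1764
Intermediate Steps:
H(D, x) = D*(1 + x) (H(D, x) = (x + 1)*D = (1 + x)*D = D*(1 + x))
(H(7, 8) - 21)² = (7*(1 + 8) - 21)² = (7*9 - 21)² = (63 - 21)² = 42² = 1764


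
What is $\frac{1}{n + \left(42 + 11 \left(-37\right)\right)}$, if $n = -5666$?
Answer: $- \frac{1}{6031} \approx -0.00016581$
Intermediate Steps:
$\frac{1}{n + \left(42 + 11 \left(-37\right)\right)} = \frac{1}{-5666 + \left(42 + 11 \left(-37\right)\right)} = \frac{1}{-5666 + \left(42 - 407\right)} = \frac{1}{-5666 - 365} = \frac{1}{-6031} = - \frac{1}{6031}$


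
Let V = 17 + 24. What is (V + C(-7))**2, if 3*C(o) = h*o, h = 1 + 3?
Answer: 9025/9 ≈ 1002.8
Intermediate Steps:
V = 41
h = 4
C(o) = 4*o/3 (C(o) = (4*o)/3 = 4*o/3)
(V + C(-7))**2 = (41 + (4/3)*(-7))**2 = (41 - 28/3)**2 = (95/3)**2 = 9025/9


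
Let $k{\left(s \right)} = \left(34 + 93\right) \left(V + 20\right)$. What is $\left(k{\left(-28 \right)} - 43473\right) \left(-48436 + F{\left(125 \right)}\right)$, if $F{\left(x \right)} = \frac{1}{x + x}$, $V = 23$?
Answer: $\frac{230143634994}{125} \approx 1.8411 \cdot 10^{9}$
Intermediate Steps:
$F{\left(x \right)} = \frac{1}{2 x}$
$k{\left(s \right)} = 5461$ ($k{\left(s \right)} = \left(34 + 93\right) \left(23 + 20\right) = 127 \cdot 43 = 5461$)
$\left(k{\left(-28 \right)} - 43473\right) \left(-48436 + F{\left(125 \right)}\right) = \left(5461 - 43473\right) \left(-48436 + \frac{1}{2 \cdot 125}\right) = - 38012 \left(-48436 + \frac{1}{2} \cdot \frac{1}{125}\right) = - 38012 \left(-48436 + \frac{1}{250}\right) = \left(-38012\right) \left(- \frac{12108999}{250}\right) = \frac{230143634994}{125}$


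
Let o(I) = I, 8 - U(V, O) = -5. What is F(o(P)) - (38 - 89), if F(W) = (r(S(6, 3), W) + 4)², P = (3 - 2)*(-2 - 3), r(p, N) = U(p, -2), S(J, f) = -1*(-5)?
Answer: 340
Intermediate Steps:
U(V, O) = 13 (U(V, O) = 8 - 1*(-5) = 8 + 5 = 13)
S(J, f) = 5
r(p, N) = 13
P = -5 (P = 1*(-5) = -5)
F(W) = 289 (F(W) = (13 + 4)² = 17² = 289)
F(o(P)) - (38 - 89) = 289 - (38 - 89) = 289 - 1*(-51) = 289 + 51 = 340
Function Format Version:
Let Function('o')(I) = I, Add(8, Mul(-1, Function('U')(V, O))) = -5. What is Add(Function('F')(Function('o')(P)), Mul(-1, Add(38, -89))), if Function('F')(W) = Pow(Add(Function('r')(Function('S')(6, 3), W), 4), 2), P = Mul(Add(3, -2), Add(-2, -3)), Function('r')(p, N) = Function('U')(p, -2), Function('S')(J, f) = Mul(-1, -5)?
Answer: 340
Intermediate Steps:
Function('U')(V, O) = 13 (Function('U')(V, O) = Add(8, Mul(-1, -5)) = Add(8, 5) = 13)
Function('S')(J, f) = 5
Function('r')(p, N) = 13
P = -5 (P = Mul(1, -5) = -5)
Function('F')(W) = 289 (Function('F')(W) = Pow(Add(13, 4), 2) = Pow(17, 2) = 289)
Add(Function('F')(Function('o')(P)), Mul(-1, Add(38, -89))) = Add(289, Mul(-1, Add(38, -89))) = Add(289, Mul(-1, -51)) = Add(289, 51) = 340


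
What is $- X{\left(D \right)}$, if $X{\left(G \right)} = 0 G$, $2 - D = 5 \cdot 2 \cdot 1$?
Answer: $0$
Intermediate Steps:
$D = -8$ ($D = 2 - 5 \cdot 2 \cdot 1 = 2 - 10 \cdot 1 = 2 - 10 = -8$)
$X{\left(G \right)} = 0$
$- X{\left(D \right)} = \left(-1\right) 0 = 0$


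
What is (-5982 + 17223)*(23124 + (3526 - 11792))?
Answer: 167018778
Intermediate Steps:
(-5982 + 17223)*(23124 + (3526 - 11792)) = 11241*(23124 - 8266) = 11241*14858 = 167018778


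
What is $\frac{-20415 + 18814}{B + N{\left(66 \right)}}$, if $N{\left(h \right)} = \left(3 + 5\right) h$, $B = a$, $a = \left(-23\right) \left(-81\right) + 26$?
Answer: $- \frac{1601}{2417} \approx -0.66239$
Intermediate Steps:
$a = 1889$ ($a = 1863 + 26 = 1889$)
$B = 1889$
$N{\left(h \right)} = 8 h$
$\frac{-20415 + 18814}{B + N{\left(66 \right)}} = \frac{-20415 + 18814}{1889 + 8 \cdot 66} = - \frac{1601}{1889 + 528} = - \frac{1601}{2417}$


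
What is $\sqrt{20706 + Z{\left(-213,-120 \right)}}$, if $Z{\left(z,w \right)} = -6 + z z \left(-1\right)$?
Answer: $3 i \sqrt{2741} \approx 157.06 i$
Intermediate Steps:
$Z{\left(z,w \right)} = -6 - z^{2}$ ($Z{\left(z,w \right)} = -6 + z^{2} \left(-1\right) = -6 - z^{2}$)
$\sqrt{20706 + Z{\left(-213,-120 \right)}} = \sqrt{20706 - 45375} = \sqrt{-24669} = 3 i \sqrt{2741}$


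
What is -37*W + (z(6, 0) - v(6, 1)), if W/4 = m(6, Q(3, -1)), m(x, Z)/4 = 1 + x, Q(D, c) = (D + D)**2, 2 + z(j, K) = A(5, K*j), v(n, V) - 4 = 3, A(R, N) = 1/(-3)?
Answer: -12460/3 ≈ -4153.3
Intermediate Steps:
A(R, N) = -1/3
v(n, V) = 7 (v(n, V) = 4 + 3 = 7)
z(j, K) = -7/3 (z(j, K) = -2 - 1/3 = -7/3)
Q(D, c) = 4*D**2 (Q(D, c) = (2*D)**2 = 4*D**2)
m(x, Z) = 4 + 4*x (m(x, Z) = 4*(1 + x) = 4 + 4*x)
W = 112 (W = 4*(4 + 4*6) = 4*(4 + 24) = 4*28 = 112)
-37*W + (z(6, 0) - v(6, 1)) = -37*112 + (-7/3 - 1*7) = -4144 + (-7/3 - 7) = -4144 - 28/3 = -12460/3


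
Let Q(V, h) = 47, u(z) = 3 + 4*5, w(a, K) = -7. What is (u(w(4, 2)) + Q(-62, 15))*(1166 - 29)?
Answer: 79590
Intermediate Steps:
u(z) = 23 (u(z) = 3 + 20 = 23)
(u(w(4, 2)) + Q(-62, 15))*(1166 - 29) = (23 + 47)*(1166 - 29) = 70*1137 = 79590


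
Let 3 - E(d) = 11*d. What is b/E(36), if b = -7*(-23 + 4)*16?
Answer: -2128/393 ≈ -5.4148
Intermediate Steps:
b = 2128 (b = -7*(-19)*16 = 133*16 = 2128)
E(d) = 3 - 11*d
b/E(36) = 2128/(3 - 11*36) = 2128/(3 - 396) = 2128/(-393) = 2128*(-1/393) = -2128/393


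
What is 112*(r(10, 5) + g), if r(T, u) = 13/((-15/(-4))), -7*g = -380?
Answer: 97024/15 ≈ 6468.3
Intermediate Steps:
g = 380/7 (g = -⅐*(-380) = 380/7 ≈ 54.286)
r(T, u) = 52/15 (r(T, u) = 13/((-15*(-¼))) = 13/(15/4) = 13*(4/15) = 52/15)
112*(r(10, 5) + g) = 112*(52/15 + 380/7) = 112*(6064/105) = 97024/15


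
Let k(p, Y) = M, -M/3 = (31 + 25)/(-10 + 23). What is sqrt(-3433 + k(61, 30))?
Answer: I*sqrt(582361)/13 ≈ 58.702*I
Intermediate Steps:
M = -168/13 (M = -3*(31 + 25)/(-10 + 23) = -168/13 ≈ -12.923)
k(p, Y) = -168/13
sqrt(-3433 + k(61, 30)) = sqrt(-3433 - 168/13) = sqrt(-44797/13) = I*sqrt(582361)/13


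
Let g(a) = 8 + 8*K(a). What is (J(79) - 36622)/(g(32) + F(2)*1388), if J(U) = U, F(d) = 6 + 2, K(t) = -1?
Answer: -36543/11104 ≈ -3.2910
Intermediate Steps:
F(d) = 8
g(a) = 0 (g(a) = 8 + 8*(-1) = 8 - 8 = 0)
(J(79) - 36622)/(g(32) + F(2)*1388) = (79 - 36622)/(0 + 8*1388) = -36543/(0 + 11104) = -36543/11104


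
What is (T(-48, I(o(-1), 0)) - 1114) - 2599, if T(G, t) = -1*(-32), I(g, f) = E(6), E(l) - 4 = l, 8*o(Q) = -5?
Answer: -3681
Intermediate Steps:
o(Q) = -5/8 (o(Q) = (⅛)*(-5) = -5/8)
E(l) = 4 + l
I(g, f) = 10 (I(g, f) = 4 + 6 = 10)
T(G, t) = 32
(T(-48, I(o(-1), 0)) - 1114) - 2599 = (32 - 1114) - 2599 = -1082 - 2599 = -3681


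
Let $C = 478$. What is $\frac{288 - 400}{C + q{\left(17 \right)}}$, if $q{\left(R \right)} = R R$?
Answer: $- \frac{112}{767} \approx -0.14602$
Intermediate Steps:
$q{\left(R \right)} = R^{2}$
$\frac{288 - 400}{C + q{\left(17 \right)}} = \frac{288 - 400}{478 + 17^{2}} = - \frac{112}{478 + 289} = - \frac{112}{767}$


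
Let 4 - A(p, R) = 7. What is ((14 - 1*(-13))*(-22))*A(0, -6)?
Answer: 1782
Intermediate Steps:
A(p, R) = -3 (A(p, R) = 4 - 1*7 = 4 - 7 = -3)
((14 - 1*(-13))*(-22))*A(0, -6) = ((14 - 1*(-13))*(-22))*(-3) = ((14 + 13)*(-22))*(-3) = (27*(-22))*(-3) = -594*(-3) = 1782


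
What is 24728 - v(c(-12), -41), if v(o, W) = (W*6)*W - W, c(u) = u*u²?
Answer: 14601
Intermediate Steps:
c(u) = u³
v(o, W) = -W + 6*W² (v(o, W) = (6*W)*W - W = 6*W² - W = -W + 6*W²)
24728 - v(c(-12), -41) = 24728 - (-41)*(-1 + 6*(-41)) = 24728 - (-41)*(-1 - 246) = 24728 - (-41)*(-247) = 24728 - 1*10127 = 24728 - 10127 = 14601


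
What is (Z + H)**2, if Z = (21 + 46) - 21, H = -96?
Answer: 2500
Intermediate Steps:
Z = 46 (Z = 67 - 21 = 46)
(Z + H)**2 = (46 - 96)**2 = (-50)**2 = 2500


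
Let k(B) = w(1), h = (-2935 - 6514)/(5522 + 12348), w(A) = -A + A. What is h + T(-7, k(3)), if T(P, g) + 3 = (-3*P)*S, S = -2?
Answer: -813599/17870 ≈ -45.529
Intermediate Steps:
w(A) = 0
h = -9449/17870 ≈ -0.52876
k(B) = 0
T(P, g) = -3 + 6*P (T(P, g) = -3 - 3*P*(-2) = -3 + 6*P)
h + T(-7, k(3)) = -9449/17870 + (-3 + 6*(-7)) = -9449/17870 + (-3 - 42) = -9449/17870 - 45 = -813599/17870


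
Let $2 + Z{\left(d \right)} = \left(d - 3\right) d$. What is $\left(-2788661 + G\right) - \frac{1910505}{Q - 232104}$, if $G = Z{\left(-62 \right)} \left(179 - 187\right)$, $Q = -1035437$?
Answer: $- \frac{3575585483280}{1267541} \approx -2.8209 \cdot 10^{6}$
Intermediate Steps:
$Z{\left(d \right)} = -2 + d \left(-3 + d\right)$ ($Z{\left(d \right)} = -2 + \left(d - 3\right) d = -2 + \left(-3 + d\right) d = -2 + d \left(-3 + d\right)$)
$G = -32224$ ($G = \left(-2 + \left(-62\right)^{2} - -186\right) \left(179 - 187\right) = \left(-2 + 3844 + 186\right) \left(-8\right) = 4028 \left(-8\right) = -32224$)
$\left(-2788661 + G\right) - \frac{1910505}{Q - 232104} = \left(-2788661 - 32224\right) - \frac{1910505}{-1035437 - 232104} = -2820885 - \frac{1910505}{-1267541} = -2820885 - - \frac{1910505}{1267541} = -2820885 + \frac{1910505}{1267541} = - \frac{3575585483280}{1267541}$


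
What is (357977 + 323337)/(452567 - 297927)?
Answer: 340657/77320 ≈ 4.4058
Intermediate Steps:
(357977 + 323337)/(452567 - 297927) = 681314/154640 = 681314*(1/154640) = 340657/77320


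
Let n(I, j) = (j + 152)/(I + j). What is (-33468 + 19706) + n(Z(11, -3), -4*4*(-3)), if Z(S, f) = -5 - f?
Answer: -316426/23 ≈ -13758.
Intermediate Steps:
n(I, j) = (152 + j)/(I + j)
(-33468 + 19706) + n(Z(11, -3), -4*4*(-3)) = (-33468 + 19706) + (152 - 4*4*(-3))/((-5 - 1*(-3)) - 4*4*(-3)) = -13762 + (152 - 16*(-3))/((-5 + 3) - 16*(-3)) = -13762 + (152 + 48)/(-2 + 48) = -13762 + 200/46 = -13762 + (1/46)*200 = -13762 + 100/23 = -316426/23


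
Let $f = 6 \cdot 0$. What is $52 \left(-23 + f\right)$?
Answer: $-1196$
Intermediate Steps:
$f = 0$
$52 \left(-23 + f\right) = 52 \left(-23 + 0\right) = 52 \left(-23\right) = -1196$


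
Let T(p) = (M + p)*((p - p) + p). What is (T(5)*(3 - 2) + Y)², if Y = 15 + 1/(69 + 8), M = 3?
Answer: 17943696/5929 ≈ 3026.4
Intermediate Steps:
T(p) = p*(3 + p) (T(p) = (3 + p)*((p - p) + p) = (3 + p)*(0 + p) = (3 + p)*p = p*(3 + p))
Y = 1156/77 (Y = 15 + 1/77 = 1156/77 ≈ 15.013)
(T(5)*(3 - 2) + Y)² = ((5*(3 + 5))*(3 - 2) + 1156/77)² = ((5*8)*1 + 1156/77)² = (40*1 + 1156/77)² = (40 + 1156/77)² = (4236/77)² = 17943696/5929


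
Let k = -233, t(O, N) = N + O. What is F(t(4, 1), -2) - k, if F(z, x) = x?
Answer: 231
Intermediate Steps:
F(t(4, 1), -2) - k = -2 - 1*(-233) = -2 + 233 = 231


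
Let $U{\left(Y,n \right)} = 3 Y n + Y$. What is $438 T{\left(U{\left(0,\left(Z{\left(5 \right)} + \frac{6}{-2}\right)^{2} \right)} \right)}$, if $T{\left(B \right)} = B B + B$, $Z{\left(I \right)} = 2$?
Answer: $0$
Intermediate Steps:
$U{\left(Y,n \right)} = Y + 3 Y n$ ($U{\left(Y,n \right)} = 3 Y n + Y = Y + 3 Y n$)
$T{\left(B \right)} = B + B^{2}$ ($T{\left(B \right)} = B^{2} + B = B + B^{2}$)
$438 T{\left(U{\left(0,\left(Z{\left(5 \right)} + \frac{6}{-2}\right)^{2} \right)} \right)} = 438 \cdot 0 \left(1 + 3 \left(2 + \frac{6}{-2}\right)^{2}\right) \left(1 + 0 \left(1 + 3 \left(2 + \frac{6}{-2}\right)^{2}\right)\right) = 438 \cdot 0 \left(1 + 3 \left(2 + 6 \left(- \frac{1}{2}\right)\right)^{2}\right) \left(1 + 0 \left(1 + 3 \left(2 + 6 \left(- \frac{1}{2}\right)\right)^{2}\right)\right) = 438 \cdot 0 \left(1 + 3 \left(2 - 3\right)^{2}\right) \left(1 + 0 \left(1 + 3 \left(2 - 3\right)^{2}\right)\right) = 438 \cdot 0 \left(1 + 3 \left(-1\right)^{2}\right) \left(1 + 0 \left(1 + 3 \left(-1\right)^{2}\right)\right) = 438 \cdot 0 \left(1 + 3 \cdot 1\right) \left(1 + 0 \left(1 + 3 \cdot 1\right)\right) = 438 \cdot 0 \left(1 + 3\right) \left(1 + 0 \left(1 + 3\right)\right) = 438 \cdot 0 \cdot 4 \left(1 + 0 \cdot 4\right) = 438 \cdot 0 \left(1 + 0\right) = 438 \cdot 0 \cdot 1 = 438 \cdot 0 = 0$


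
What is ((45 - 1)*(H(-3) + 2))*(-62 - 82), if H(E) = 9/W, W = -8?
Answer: -5544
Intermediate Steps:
H(E) = -9/8 (H(E) = 9/(-8) = 9*(-⅛) = -9/8)
((45 - 1)*(H(-3) + 2))*(-62 - 82) = ((45 - 1)*(-9/8 + 2))*(-62 - 82) = (44*(7/8))*(-144) = (77/2)*(-144) = -5544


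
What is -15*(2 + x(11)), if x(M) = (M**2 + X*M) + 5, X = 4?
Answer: -2580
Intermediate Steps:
x(M) = 5 + M**2 + 4*M (x(M) = (M**2 + 4*M) + 5 = 5 + M**2 + 4*M)
-15*(2 + x(11)) = -15*(2 + (5 + 11**2 + 4*11)) = -15*(2 + (5 + 121 + 44)) = -15*(2 + 170) = -15*172 = -2580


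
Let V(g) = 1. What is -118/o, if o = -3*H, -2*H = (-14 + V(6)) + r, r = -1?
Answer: 118/21 ≈ 5.6190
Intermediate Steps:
H = 7 (H = -((-14 + 1) - 1)/2 = -(-13 - 1)/2 = -1/2*(-14) = 7)
o = -21 (o = -3*7 = -21)
-118/o = -118/(-21) = -118*(-1/21) = 118/21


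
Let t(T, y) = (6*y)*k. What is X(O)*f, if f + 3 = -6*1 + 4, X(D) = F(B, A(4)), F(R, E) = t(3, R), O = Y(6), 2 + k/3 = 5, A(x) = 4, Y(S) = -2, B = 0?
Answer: 0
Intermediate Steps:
k = 9 (k = -6 + 3*5 = -6 + 15 = 9)
O = -2
t(T, y) = 54*y (t(T, y) = (6*y)*9 = 54*y)
F(R, E) = 54*R
X(D) = 0 (X(D) = 54*0 = 0)
f = -5 (f = -3 + (-6*1 + 4) = -3 + (-6 + 4) = -3 - 2 = -5)
X(O)*f = 0*(-5) = 0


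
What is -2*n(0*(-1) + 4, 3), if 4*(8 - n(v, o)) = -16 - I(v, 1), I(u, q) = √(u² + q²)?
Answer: -24 - √17/2 ≈ -26.062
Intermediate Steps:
I(u, q) = √(q² + u²)
n(v, o) = 12 + √(1 + v²)/4 (n(v, o) = 8 - (-16 - √(1² + v²))/4 = 8 - (-16 - √(1 + v²))/4 = 8 + (4 + √(1 + v²)/4) = 12 + √(1 + v²)/4)
-2*n(0*(-1) + 4, 3) = -2*(12 + √(1 + (0*(-1) + 4)²)/4) = -2*(12 + √(1 + (0 + 4)²)/4) = -2*(12 + √(1 + 4²)/4) = -2*(12 + √(1 + 16)/4) = -2*(12 + √17/4) = -24 - √17/2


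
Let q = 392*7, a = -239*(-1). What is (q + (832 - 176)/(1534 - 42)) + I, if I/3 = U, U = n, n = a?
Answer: 1291117/373 ≈ 3461.4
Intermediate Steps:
a = 239
n = 239
q = 2744
U = 239
I = 717 (I = 3*239 = 717)
(q + (832 - 176)/(1534 - 42)) + I = (2744 + (832 - 176)/(1534 - 42)) + 717 = (2744 + 656/1492) + 717 = (2744 + 656*(1/1492)) + 717 = (2744 + 164/373) + 717 = 1023676/373 + 717 = 1291117/373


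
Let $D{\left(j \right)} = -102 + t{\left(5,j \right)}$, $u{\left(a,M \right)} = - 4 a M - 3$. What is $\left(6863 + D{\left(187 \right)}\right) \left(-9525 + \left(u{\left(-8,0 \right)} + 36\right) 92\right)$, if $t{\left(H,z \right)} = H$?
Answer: $-43904574$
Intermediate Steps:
$u{\left(a,M \right)} = -3 - 4 M a$ ($u{\left(a,M \right)} = - 4 M a - 3 = -3 - 4 M a$)
$D{\left(j \right)} = -97$ ($D{\left(j \right)} = -102 + 5 = -97$)
$\left(6863 + D{\left(187 \right)}\right) \left(-9525 + \left(u{\left(-8,0 \right)} + 36\right) 92\right) = \left(6863 - 97\right) \left(-9525 + \left(\left(-3 - 0 \left(-8\right)\right) + 36\right) 92\right) = 6766 \left(-9525 + \left(\left(-3 + 0\right) + 36\right) 92\right) = 6766 \left(-9525 + \left(-3 + 36\right) 92\right) = 6766 \left(-9525 + 33 \cdot 92\right) = 6766 \left(-9525 + 3036\right) = 6766 \left(-6489\right) = -43904574$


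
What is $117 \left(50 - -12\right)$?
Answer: $7254$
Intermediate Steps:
$117 \left(50 - -12\right) = 117 \left(50 + 12\right) = 117 \cdot 62 = 7254$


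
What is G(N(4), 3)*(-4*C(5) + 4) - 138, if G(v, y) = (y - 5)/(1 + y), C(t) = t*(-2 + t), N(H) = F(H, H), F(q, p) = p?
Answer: -110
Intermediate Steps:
N(H) = H
G(v, y) = (-5 + y)/(1 + y)
G(N(4), 3)*(-4*C(5) + 4) - 138 = ((-5 + 3)/(1 + 3))*(-20*(-2 + 5) + 4) - 138 = (-2/4)*(-20*3 + 4) - 138 = ((1/4)*(-2))*(-4*15 + 4) - 138 = -(-60 + 4)/2 - 138 = -1/2*(-56) - 138 = 28 - 138 = -110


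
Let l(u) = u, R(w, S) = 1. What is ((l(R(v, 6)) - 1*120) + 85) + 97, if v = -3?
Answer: 63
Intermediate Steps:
((l(R(v, 6)) - 1*120) + 85) + 97 = ((1 - 1*120) + 85) + 97 = ((1 - 120) + 85) + 97 = (-119 + 85) + 97 = -34 + 97 = 63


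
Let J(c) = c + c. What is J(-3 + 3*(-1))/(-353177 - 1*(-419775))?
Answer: -6/33299 ≈ -0.00018019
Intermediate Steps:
J(c) = 2*c
J(-3 + 3*(-1))/(-353177 - 1*(-419775)) = (2*(-3 + 3*(-1)))/(-353177 - 1*(-419775)) = (2*(-3 - 3))/(-353177 + 419775) = (2*(-6))/66598 = -12*1/66598 = -6/33299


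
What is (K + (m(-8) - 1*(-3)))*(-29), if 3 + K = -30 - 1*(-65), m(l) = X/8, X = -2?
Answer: -4031/4 ≈ -1007.8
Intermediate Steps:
m(l) = -¼ (m(l) = -2/8 = -2*⅛ = -¼)
K = 32 (K = -3 + (-30 - 1*(-65)) = -3 + (-30 + 65) = -3 + 35 = 32)
(K + (m(-8) - 1*(-3)))*(-29) = (32 + (-¼ - 1*(-3)))*(-29) = (32 + (-¼ + 3))*(-29) = (32 + 11/4)*(-29) = (139/4)*(-29) = -4031/4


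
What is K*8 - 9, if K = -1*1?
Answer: -17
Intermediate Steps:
K = -1
K*8 - 9 = -1*8 - 9 = -8 - 9 = -17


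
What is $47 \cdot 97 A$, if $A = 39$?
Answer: $177801$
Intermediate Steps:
$47 \cdot 97 A = 47 \cdot 97 \cdot 39 = 4559 \cdot 39 = 177801$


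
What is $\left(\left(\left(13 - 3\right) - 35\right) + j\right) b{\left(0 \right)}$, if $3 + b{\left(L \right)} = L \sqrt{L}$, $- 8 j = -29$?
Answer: $\frac{513}{8} \approx 64.125$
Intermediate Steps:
$j = \frac{29}{8}$ ($j = \left(- \frac{1}{8}\right) \left(-29\right) = \frac{29}{8} \approx 3.625$)
$b{\left(L \right)} = -3 + L^{\frac{3}{2}}$ ($b{\left(L \right)} = -3 + L \sqrt{L} = -3 + L^{\frac{3}{2}}$)
$\left(\left(\left(13 - 3\right) - 35\right) + j\right) b{\left(0 \right)} = \left(\left(\left(13 - 3\right) - 35\right) + \frac{29}{8}\right) \left(-3 + 0^{\frac{3}{2}}\right) = \left(\left(\left(13 - 3\right) - 35\right) + \frac{29}{8}\right) \left(-3 + 0\right) = \left(\left(10 - 35\right) + \frac{29}{8}\right) \left(-3\right) = \left(-25 + \frac{29}{8}\right) \left(-3\right) = \left(- \frac{171}{8}\right) \left(-3\right) = \frac{513}{8}$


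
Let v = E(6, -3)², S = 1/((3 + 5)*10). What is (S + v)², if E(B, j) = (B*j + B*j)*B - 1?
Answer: 14191200628641/6400 ≈ 2.2174e+9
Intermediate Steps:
E(B, j) = -1 + 2*j*B² (E(B, j) = (2*B*j)*B - 1 = 2*j*B² - 1 = -1 + 2*j*B²)
S = 1/80 (S = 1/(8*10) = 1/80 ≈ 0.012500)
v = 47089 (v = (-1 + 2*(-3)*6²)² = (-1 + 2*(-3)*36)² = (-1 - 216)² = (-217)² = 47089)
(S + v)² = (1/80 + 47089)² = (3767121/80)² = 14191200628641/6400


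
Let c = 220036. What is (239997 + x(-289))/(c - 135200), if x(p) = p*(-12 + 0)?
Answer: 243465/84836 ≈ 2.8698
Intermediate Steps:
x(p) = -12*p (x(p) = p*(-12) = -12*p)
(239997 + x(-289))/(c - 135200) = (239997 - 12*(-289))/(220036 - 135200) = (239997 + 3468)/84836 = 243465*(1/84836) = 243465/84836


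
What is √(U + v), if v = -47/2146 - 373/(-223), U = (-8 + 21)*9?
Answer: √27173127658754/478558 ≈ 10.893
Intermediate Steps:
U = 117 (U = 13*9 = 117)
v = 789977/478558 (v = -47*1/2146 - 373*(-1/223) = -47/2146 + 373/223 = 789977/478558 ≈ 1.6507)
√(U + v) = √(117 + 789977/478558) = √(56781263/478558) = √27173127658754/478558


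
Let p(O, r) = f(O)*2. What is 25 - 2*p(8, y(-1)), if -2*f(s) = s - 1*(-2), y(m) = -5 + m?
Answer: 45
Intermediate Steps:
f(s) = -1 - s/2 (f(s) = -(s - 1*(-2))/2 = -(s + 2)/2 = -(2 + s)/2 = -1 - s/2)
p(O, r) = -2 - O (p(O, r) = (-1 - O/2)*2 = -2 - O)
25 - 2*p(8, y(-1)) = 25 - 2*(-2 - 1*8) = 25 - 2*(-2 - 8) = 25 - 2*(-10) = 25 + 20 = 45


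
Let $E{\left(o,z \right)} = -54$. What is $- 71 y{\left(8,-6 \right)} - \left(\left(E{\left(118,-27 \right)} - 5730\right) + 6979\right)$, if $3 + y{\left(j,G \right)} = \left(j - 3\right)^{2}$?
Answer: $-2757$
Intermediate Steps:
$y{\left(j,G \right)} = -3 + \left(-3 + j\right)^{2}$ ($y{\left(j,G \right)} = -3 + \left(j - 3\right)^{2} = -3 + \left(-3 + j\right)^{2}$)
$- 71 y{\left(8,-6 \right)} - \left(\left(E{\left(118,-27 \right)} - 5730\right) + 6979\right) = - 71 \left(-3 + \left(-3 + 8\right)^{2}\right) - \left(\left(-54 - 5730\right) + 6979\right) = - 71 \left(-3 + 5^{2}\right) - \left(-5784 + 6979\right) = - 71 \left(-3 + 25\right) - 1195 = \left(-71\right) 22 - 1195 = -1562 - 1195 = -2757$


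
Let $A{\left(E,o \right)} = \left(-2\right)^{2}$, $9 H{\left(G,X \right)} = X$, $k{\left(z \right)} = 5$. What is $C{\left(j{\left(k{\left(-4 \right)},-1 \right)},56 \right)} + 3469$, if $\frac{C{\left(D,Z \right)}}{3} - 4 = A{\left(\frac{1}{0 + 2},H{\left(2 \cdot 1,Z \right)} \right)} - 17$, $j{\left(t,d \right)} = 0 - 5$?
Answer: $3442$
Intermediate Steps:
$H{\left(G,X \right)} = \frac{X}{9}$
$j{\left(t,d \right)} = -5$
$A{\left(E,o \right)} = 4$
$C{\left(D,Z \right)} = -27$ ($C{\left(D,Z \right)} = 12 + 3 \left(4 - 17\right) = 12 + 3 \left(-13\right) = 12 - 39 = -27$)
$C{\left(j{\left(k{\left(-4 \right)},-1 \right)},56 \right)} + 3469 = -27 + 3469 = 3442$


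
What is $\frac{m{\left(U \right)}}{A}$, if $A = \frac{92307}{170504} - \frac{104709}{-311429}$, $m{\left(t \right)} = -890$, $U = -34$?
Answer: $- \frac{2487310646960}{2452651581} \approx -1014.1$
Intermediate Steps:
$A = \frac{2452651581}{2794731064}$ ($A = 92307 \cdot \frac{1}{170504} - - \frac{5511}{16391} = \frac{92307}{170504} + \frac{5511}{16391} = \frac{2452651581}{2794731064} \approx 0.8776$)
$\frac{m{\left(U \right)}}{A} = - \frac{890}{\frac{2452651581}{2794731064}} = \left(-890\right) \frac{2794731064}{2452651581} = - \frac{2487310646960}{2452651581}$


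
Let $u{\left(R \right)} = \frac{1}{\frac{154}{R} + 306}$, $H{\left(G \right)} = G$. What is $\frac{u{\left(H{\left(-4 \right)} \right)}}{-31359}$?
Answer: $- \frac{2}{16777065} \approx -1.1921 \cdot 10^{-7}$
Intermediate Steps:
$u{\left(R \right)} = \frac{1}{306 + \frac{154}{R}}$
$\frac{u{\left(H{\left(-4 \right)} \right)}}{-31359} = \frac{\frac{1}{2} \left(-4\right) \frac{1}{77 + 153 \left(-4\right)}}{-31359} = \frac{1}{2} \left(-4\right) \frac{1}{77 - 612} \left(- \frac{1}{31359}\right) = \frac{1}{2} \left(-4\right) \frac{1}{-535} \left(- \frac{1}{31359}\right) = \frac{1}{2} \left(-4\right) \left(- \frac{1}{535}\right) \left(- \frac{1}{31359}\right) = \frac{2}{535} \left(- \frac{1}{31359}\right) = - \frac{2}{16777065}$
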